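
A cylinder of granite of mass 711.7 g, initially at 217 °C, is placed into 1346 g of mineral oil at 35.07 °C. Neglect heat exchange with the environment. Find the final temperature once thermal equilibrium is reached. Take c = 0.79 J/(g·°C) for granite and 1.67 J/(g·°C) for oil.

T_f ≈ 71.5 °C

Conservation of energy gives ΣQ = 0:
711.7·0.79·(T − 217) + 1346·1.67·(T − 35.07) = 0
562.24(T − 217) + 2247.8(T − 35.07) = 0
2810.1 T = 200838
T = 200838/2810.1 ≈ 71.47 °C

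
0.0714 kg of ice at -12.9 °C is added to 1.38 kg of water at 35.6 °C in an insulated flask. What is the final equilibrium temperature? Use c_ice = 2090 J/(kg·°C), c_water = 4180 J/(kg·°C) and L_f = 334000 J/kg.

Sum of m c ΔT and latent-heat terms is zero:
warm ice to 0 °C: 0.0714·2090·(0 − (-12.9)) = 1925; latent heat to melt: 0.0714·334000 = 23848; warm the meltwater: 298.45 T; water: 5768.4(T − 35.6)
6066.9 T = 205355 − 25773 = 179582
T ≈ 29.60 °C. Since T > 0 °C, the all-ice-melts assumption holds.

T_f ≈ 29.6 °C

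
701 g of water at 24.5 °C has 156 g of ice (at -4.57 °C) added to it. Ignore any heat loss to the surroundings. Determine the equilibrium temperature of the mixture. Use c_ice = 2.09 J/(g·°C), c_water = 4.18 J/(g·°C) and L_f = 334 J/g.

T_f ≈ 5.1 °C

Energy conservation, ΣQ = 0:
ice -4.57→0 °C: 156·2.09·4.57 = 1490; latent heat to melt: 156·334 = 52104; meltwater 0→T: 156·4.18·T = 652.08 T; water cools: 701·4.18·(T − 24.5) = 2930.2(T − 24.5)
3582.3 T = 71789 − 53594 = 18195
T ≈ 5.08 °C — above 0 °C, consistent with complete melting.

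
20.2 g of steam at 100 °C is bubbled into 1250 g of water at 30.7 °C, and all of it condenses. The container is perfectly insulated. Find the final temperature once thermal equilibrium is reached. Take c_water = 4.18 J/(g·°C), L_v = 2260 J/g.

Energy balance with sensible and latent terms:
steam→water at 100 °C releases m L_v = 20.2·2260 = 45652; condensed water 100 °C→T: 84.44(T − 100); original water: 5225(T − 30.7)
5309.4 T = 45652 + 8443.6 + 160408 = 214503
T ≈ 40.40 °C (< 100 °C, so full condensation is consistent).

T_f ≈ 40.4 °C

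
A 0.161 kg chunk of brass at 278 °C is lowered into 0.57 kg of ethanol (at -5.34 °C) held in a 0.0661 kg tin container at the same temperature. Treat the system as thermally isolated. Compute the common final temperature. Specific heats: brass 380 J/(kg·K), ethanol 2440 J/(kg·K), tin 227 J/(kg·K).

T_f = Σ m_i c_i T_i / Σ m_i c_i:
T_f = (61.18×278 + 1390.8×(-5.34) + 15×(-5.34)) / (61.18 + 1390.8 + 15)
    = 9501 / 1467 ≈ 6.48 °C

T_f ≈ 6.5 °C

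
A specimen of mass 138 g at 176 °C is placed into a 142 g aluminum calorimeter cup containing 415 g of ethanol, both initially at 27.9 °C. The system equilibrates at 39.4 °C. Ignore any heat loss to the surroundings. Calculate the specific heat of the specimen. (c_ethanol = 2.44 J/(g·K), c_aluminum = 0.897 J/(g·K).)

Conservation of energy gives ΣQ = 0:
138×c×(39.4 − 176) + 415×2.44×(39.4 − 27.9) + 142×0.897×(39.4 − 27.9) = 0
-18851 c = -13110
c = -13110/-18851 ≈ 0.6954 J/(g·K)

c ≈ 0.695 J/(g·K)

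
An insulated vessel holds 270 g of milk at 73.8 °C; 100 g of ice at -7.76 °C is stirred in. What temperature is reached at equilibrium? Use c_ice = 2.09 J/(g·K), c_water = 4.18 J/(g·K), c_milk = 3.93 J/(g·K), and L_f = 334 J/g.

T_f ≈ 29.3 °C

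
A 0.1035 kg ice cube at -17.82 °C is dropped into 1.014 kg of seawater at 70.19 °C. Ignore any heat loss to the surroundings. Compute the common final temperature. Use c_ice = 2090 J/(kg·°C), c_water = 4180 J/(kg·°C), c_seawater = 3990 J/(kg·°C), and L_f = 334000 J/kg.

Let T be the final temperature. ΣQ_i = 0:
ice -17.82→0 °C: 0.1035·2090·17.82 = 3854.7; melt ice: 0.1035·334000 = 34569; meltwater 0→T: 0.1035·4180·T = 432.63 T; seawater: 4045.9(T − 70.19)
4478.5 T = 283979 − 38424 = 245555
T ≈ 54.83 °C (positive, so assuming full melt was valid).

T_f ≈ 54.8 °C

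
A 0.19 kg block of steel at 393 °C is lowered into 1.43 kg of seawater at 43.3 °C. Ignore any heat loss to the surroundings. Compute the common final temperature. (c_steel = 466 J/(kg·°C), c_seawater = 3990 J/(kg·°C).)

T_f ≈ 48.6 °C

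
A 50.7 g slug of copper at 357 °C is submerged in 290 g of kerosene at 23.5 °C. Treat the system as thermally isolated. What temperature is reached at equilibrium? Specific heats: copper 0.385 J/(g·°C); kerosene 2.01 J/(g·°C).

Energy conservation, ΣQ = 0:
50.7×0.385×(T − 357) + 290×2.01×(T − 23.5) = 0
19.52(T − 357) + 582.9(T − 23.5) = 0
602.42 T = 20667
T ≈ 34.31 °C

T_f ≈ 34.3 °C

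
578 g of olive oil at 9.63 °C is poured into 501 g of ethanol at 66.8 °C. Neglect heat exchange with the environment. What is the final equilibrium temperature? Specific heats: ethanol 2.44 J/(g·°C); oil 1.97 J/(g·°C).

Taking heat into each body as positive, Σ m c ΔT = 0:
501·2.44·(T − 66.8) + 578·1.97·(T − 9.63) = 0
2361.1 T = 92624
T = 92624 / 2361.1 = 39.2 °C

T_f ≈ 39.2 °C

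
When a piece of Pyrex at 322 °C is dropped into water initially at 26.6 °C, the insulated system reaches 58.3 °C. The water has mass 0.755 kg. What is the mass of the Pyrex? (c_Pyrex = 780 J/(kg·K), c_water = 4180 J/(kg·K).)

Heat lost by the Pyrex = heat gained by the water:
m·780·(322 − 58.3) = 0.755·4180·(58.3 − 26.6)
205686 m = 100042  ⇒  m ≈ 0.4864 kg

m ≈ 0.486 kg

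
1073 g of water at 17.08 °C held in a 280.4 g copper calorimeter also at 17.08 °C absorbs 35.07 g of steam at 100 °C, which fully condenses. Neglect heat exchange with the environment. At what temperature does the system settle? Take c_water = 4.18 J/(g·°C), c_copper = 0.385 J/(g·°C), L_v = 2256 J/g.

T_f ≈ 36.3 °C

Conservation of energy gives ΣQ = 0:
condense steam: −35.07×2256 = −79118; condensate cools 100→T: 35.07×4.18×(T − 100) = 146.59(T − 100); water warms: 1073×4.18×(T − 17.08) = 4485.1(T − 17.08); copper cup: 280.4×0.385×(T − 17.08) = 107.95(T − 17.08)
4739.7 T = 79118 + 14659 + 78450 = 172227
T ≈ 36.34 °C — below 100 °C, confirming all the steam condensed.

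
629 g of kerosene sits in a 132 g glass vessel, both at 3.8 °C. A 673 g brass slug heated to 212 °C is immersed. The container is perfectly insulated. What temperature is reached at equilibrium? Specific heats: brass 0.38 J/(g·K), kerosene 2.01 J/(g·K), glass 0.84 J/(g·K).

T_f ≈ 36.4 °C

Setting the total heat transfer to zero:
673·0.38·(T − 212) + 629·2.01·(T − 3.8) + 132·0.84·(T − 3.8) = 0
1630.9 T = 59443
T ≈ 36.45 °C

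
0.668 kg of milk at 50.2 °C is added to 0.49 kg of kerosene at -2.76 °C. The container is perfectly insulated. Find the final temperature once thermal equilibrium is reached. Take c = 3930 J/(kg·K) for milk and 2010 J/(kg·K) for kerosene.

With ΣQ=0 the equilibrium temperature is the m·c-weighted mean:
T_f = (2625.2·50.2 + 984.9·(-2.76)) / (2625.2 + 984.9)
    = 129069 / 3610.1 ≈ 35.75 °C

T_f ≈ 35.8 °C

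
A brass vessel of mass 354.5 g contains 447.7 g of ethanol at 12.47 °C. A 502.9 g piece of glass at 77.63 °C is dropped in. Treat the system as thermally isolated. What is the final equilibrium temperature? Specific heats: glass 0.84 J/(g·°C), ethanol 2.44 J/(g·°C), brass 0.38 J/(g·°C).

Energy conservation, ΣQ = 0:
502.9*0.84*(T − 77.63) + 447.7*2.44*(T − 12.47) + 354.5*0.38*(T − 12.47) = 0
422.44(T − 77.63) + 1092.4(T − 12.47) + 134.71(T − 12.47) = 0
(422.44 + 1092.4 + 134.71) T = 422.44*77.63 + 1092.4*12.47 + 134.71*12.47
T ≈ 29.16 °C

T_f ≈ 29.2 °C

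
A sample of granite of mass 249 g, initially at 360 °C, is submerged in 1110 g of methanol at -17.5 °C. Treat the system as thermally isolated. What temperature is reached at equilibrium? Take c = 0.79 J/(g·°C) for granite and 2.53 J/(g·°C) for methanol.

|Q_granite| = |Q_methanol|:
249*0.79*(360 − T) = 1110*2.53*(T − (-17.5))
196.71(360 − T) = 2808.3(T − (-17.5))
3005 T = 21670  ⇒  T ≈ 7.21 °C

T_f ≈ 7.2 °C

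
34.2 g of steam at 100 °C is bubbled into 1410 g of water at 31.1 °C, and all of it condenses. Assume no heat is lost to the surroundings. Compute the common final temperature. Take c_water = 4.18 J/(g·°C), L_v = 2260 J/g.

T_f ≈ 45.5 °C

Sum of m c ΔT and latent-heat terms is zero:
condense steam: −34.2·2260 = −77292; condensate cools 100→T: 34.2·4.18·(T − 100) = 142.96(T − 100); original water: 5893.8(T − 31.1)
6036.8 T = 77292 + 14296 + 183297 = 274885
T ≈ 45.54 °C, under the boiling point, so the assumption holds.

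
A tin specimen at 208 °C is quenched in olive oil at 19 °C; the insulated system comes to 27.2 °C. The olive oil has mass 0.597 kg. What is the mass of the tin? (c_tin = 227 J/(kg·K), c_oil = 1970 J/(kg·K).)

Taking heat into each body as positive, Σ m c ΔT = 0:
m·227·(27.2 − 208) + 0.597·1970·(27.2 − 19) = 0
-41042 m = -9643.9
m = -9643.9/-41042 ≈ 0.235 kg

m ≈ 0.235 kg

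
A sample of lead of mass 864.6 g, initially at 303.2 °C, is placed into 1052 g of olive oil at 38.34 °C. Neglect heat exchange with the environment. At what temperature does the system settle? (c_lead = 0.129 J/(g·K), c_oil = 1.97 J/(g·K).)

T_f ≈ 51.9 °C

T_f = Σ m_i c_i T_i / Σ m_i c_i:
T_f = (111.53·303.2 + 2072.4·38.34) / (111.53 + 2072.4)
    = 113274 / 2184 ≈ 51.87 °C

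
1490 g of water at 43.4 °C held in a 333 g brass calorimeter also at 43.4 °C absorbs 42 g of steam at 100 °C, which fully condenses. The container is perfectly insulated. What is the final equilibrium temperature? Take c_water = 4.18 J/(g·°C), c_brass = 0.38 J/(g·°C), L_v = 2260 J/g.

T_f ≈ 59.5 °C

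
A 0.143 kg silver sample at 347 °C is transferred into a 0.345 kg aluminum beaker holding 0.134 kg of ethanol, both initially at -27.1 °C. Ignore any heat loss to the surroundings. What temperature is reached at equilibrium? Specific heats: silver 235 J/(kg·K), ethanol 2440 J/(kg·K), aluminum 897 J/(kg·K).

Energy conservation, ΣQ = 0:
0.143·235·(T − 347) + 0.134·2440·(T − (-27.1)) + 0.345·897·(T − (-27.1)) = 0
(33.6 + 326.96 + 309.46) T = 33.6·347 + 326.96·(-27.1) + 309.46·(-27.1)
T ≈ -8.34 °C

T_f ≈ -8.3 °C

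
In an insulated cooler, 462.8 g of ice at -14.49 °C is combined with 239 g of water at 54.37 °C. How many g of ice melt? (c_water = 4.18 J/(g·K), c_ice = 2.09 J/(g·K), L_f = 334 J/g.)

Water can give up m c ΔT = 239·4.18·54.37 = 54317 J before reaching 0 °C.
Warming the ice to 0 °C takes 462.8·2.09·14.49 = 14015 J, leaving 40301 J for melting.
Fully melting the ice requires m_ice L_f = 462.8·334 = 154575 J.
40301 J < 154575 J, so only part of the ice melts and the system sits at 0 °C.
m_melted·334 = 40301  ⇒  m_melted ≈ 120.7 g.

m_melted ≈ 121 g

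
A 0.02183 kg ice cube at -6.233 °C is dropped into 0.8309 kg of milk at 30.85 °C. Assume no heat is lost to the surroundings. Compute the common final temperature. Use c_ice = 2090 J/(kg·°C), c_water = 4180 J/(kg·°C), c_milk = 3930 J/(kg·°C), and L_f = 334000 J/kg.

T_f ≈ 27.8 °C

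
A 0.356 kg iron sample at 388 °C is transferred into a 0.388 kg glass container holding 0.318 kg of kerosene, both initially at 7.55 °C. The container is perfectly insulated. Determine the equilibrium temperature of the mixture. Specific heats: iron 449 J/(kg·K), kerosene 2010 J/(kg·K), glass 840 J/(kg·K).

Let T be the final temperature. ΣQ_i = 0:
0.356×449×(T − 388) + 0.318×2010×(T − 7.55) + 0.388×840×(T − 7.55) = 0
159.84(T − 388) + 639.18(T − 7.55) + 325.92(T − 7.55) = 0
(159.84 + 639.18 + 325.92) T = 159.84×388 + 639.18×7.55 + 325.92×7.55
T = 69306 / 1124.9 = 61.6 °C

T_f ≈ 61.6 °C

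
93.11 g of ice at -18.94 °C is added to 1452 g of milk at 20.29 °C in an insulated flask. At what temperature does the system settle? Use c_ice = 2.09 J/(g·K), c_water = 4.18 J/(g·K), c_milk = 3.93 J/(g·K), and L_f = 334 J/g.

Heat gained plus heat lost sum to zero:
warm ice to 0 °C: 93.11×2.09×(0 − (-18.94)) = 3685.7
  latent heat to melt: 93.11×334 = 31099
  warm the meltwater: 389.2 T
  milk: 5706.4(T − 20.29)
6095.6 T = 115782 − 34784 = 80998
T ≈ 13.29 °C — above 0 °C, consistent with complete melting.

T_f ≈ 13.3 °C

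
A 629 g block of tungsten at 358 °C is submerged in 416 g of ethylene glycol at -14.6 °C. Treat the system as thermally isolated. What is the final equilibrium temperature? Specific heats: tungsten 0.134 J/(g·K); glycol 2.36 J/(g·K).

T_f ≈ 14.9 °C

With ΣQ=0 the equilibrium temperature is the m·c-weighted mean:
T_f = (84.29*358 + 981.76*(-14.6)) / (84.29 + 981.76)
    = 15841 / 1066 ≈ 14.86 °C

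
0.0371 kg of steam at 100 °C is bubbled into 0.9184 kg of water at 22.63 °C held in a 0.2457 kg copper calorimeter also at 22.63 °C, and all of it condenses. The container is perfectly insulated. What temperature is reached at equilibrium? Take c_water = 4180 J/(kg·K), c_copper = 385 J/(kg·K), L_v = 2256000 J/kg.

T_f ≈ 46.0 °C

Taking heat into each body as positive, Σ m c ΔT = 0:
condense steam: −0.0371×2256000 = −83698; condensate cools 100→T: 0.0371×4180×(T − 100) = 155.08(T − 100); water warms: 0.9184×4180×(T − 22.63) = 3838.9(T − 22.63); copper cup: 0.2457×385×(T − 22.63) = 94.59(T − 22.63)
4088.6 T = 83698 + 15508 + 89015 = 188221
T ≈ 46.04 °C (< 100 °C, so full condensation is consistent).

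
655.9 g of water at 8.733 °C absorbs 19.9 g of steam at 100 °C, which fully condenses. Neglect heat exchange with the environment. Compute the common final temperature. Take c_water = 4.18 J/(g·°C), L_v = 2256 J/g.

T_f ≈ 27.3 °C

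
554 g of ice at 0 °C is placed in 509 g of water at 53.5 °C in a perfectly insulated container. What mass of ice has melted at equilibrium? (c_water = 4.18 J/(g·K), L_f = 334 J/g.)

m_melted ≈ 341 g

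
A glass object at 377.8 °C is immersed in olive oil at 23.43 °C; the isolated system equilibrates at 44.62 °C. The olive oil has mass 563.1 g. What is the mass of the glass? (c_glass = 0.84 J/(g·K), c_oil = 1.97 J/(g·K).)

m ≈ 84 g

Heat lost by the glass = heat gained by the oil:
m×0.84×(377.8 − 44.62) = 563.1×1.97×(44.62 − 23.43)
279.87 m = 23506  ⇒  m ≈ 83.99 g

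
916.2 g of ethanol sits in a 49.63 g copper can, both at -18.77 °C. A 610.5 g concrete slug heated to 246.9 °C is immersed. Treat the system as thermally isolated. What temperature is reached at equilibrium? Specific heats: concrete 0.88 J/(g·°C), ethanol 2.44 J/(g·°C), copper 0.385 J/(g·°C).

Conservation of energy gives ΣQ = 0:
610.5·0.88·(T − 246.9) + 916.2·2.44·(T − (-18.77)) + 49.63·0.385·(T − (-18.77)) = 0
2791.9 T = 90325
T = 90325/2791.9 ≈ 32.35 °C

T_f ≈ 32.4 °C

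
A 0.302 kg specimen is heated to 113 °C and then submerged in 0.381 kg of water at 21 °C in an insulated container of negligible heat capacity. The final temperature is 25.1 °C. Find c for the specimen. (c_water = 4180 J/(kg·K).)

c ≈ 246 J/(kg·K)

Setting the total heat transfer to zero:
0.302×c×(25.1 − 113) + 0.381×4180×(25.1 − 21) = 0
-26.55 c = -6529.6
c = -6529.6/-26.55 ≈ 246 J/(kg·K)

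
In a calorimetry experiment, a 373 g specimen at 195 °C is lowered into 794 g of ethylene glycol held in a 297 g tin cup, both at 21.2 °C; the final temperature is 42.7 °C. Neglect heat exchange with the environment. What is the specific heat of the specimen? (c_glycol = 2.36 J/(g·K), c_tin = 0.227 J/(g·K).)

c ≈ 0.735 J/(g·K)

Energy conservation, ΣQ = 0:
373·c·(42.7 − 195) + 794·2.36·(42.7 − 21.2) + 297·0.227·(42.7 − 21.2) = 0
-56808 c = -41737
c = -41737/-56808 ≈ 0.7347 J/(g·K)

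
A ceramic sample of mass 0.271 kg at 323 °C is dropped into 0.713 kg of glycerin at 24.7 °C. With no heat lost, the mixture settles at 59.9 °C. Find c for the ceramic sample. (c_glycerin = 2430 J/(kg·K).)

Heat lost by the ceramic sample = heat gained by the glycerin:
0.271×c×(323 − 59.9) = 0.713×2430×(59.9 − 24.7)
71.3 c = 60987  ⇒  c ≈ 855.4 J/(kg·K)

c ≈ 855 J/(kg·K)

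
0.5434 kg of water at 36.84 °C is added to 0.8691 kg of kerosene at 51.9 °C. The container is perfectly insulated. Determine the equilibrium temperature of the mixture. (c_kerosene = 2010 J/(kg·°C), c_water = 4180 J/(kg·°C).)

T_f ≈ 43.4 °C

Net heat exchanged in the isolated system is zero:
0.8691*2010*(T − 51.9) + 0.5434*4180*(T − 36.84) = 0
1746.9(T − 51.9) + 2271.4(T − 36.84) = 0
4018.3 T = 174342
T = 174342 / 4018.3 = 43.4 °C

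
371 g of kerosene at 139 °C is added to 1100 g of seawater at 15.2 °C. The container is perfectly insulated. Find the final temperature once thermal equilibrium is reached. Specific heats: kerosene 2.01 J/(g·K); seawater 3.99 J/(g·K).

T_f ≈ 33.2 °C

Taking heat into each body as positive, Σ m c ΔT = 0:
371·2.01·(T − 139) + 1100·3.99·(T − 15.2) = 0
5134.7 T = 170366
T = 170366 / 5134.7 = 33.2 °C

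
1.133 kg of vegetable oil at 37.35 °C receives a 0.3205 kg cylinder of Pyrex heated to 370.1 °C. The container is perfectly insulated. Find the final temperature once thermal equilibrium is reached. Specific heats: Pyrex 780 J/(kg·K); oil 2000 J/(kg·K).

T_f = Σ m_i c_i T_i / Σ m_i c_i:
T_f = (249.99*370.1 + 2266*37.35) / (249.99 + 2266)
    = 177156 / 2516 ≈ 70.41 °C

T_f ≈ 70.4 °C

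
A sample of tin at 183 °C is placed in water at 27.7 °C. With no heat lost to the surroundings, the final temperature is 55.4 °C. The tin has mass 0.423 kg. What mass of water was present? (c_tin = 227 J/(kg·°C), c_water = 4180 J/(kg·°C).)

m ≈ 0.106 kg

Setting the total heat transfer to zero:
0.423·227·(55.4 − 183) + m·4180·(55.4 − 27.7) = 0
115786 m = 12252
m = 12252/115786 ≈ 0.1058 kg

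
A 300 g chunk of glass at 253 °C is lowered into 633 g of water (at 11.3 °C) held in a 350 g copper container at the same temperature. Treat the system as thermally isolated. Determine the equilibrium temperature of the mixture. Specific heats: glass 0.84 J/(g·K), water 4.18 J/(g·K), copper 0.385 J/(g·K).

T_f ≈ 31.4 °C

Energy conservation, ΣQ = 0:
300·0.84·(T − 253) + 633·4.18·(T − 11.3) + 350·0.385·(T − 11.3) = 0
3032.7 T = 95178
T ≈ 31.38 °C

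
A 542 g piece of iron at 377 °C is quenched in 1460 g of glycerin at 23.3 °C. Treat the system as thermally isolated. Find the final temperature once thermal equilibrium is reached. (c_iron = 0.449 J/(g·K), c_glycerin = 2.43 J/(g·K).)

Conservation of energy gives ΣQ = 0:
542*0.449*(T − 377) + 1460*2.43*(T − 23.3) = 0
243.36(T − 377) + 3547.8(T − 23.3) = 0
3791.2 T = 174410
T ≈ 46.00 °C

T_f ≈ 46.0 °C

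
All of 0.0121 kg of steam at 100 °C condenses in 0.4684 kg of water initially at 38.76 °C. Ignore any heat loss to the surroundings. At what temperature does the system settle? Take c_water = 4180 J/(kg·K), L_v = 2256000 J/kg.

Setting the total heat transfer to zero:
latent heat released on condensation: 0.0121×2256000 = 27298; condensate cools 100→T: 0.0121×4180×(T − 100) = 50.58(T − 100); water warms: 0.4684×4180×(T − 38.76) = 1957.9(T − 38.76)
2008.5 T = 27298 + 5057.8 + 75889 = 108244
T ≈ 53.89 °C — below 100 °C, confirming all the steam condensed.

T_f ≈ 53.9 °C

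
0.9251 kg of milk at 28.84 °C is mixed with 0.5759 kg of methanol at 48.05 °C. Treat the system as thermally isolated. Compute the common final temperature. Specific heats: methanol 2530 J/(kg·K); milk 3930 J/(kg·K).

Taking heat into each body as positive, Σ m c ΔT = 0:
0.5759×2530×(T − 48.05) + 0.9251×3930×(T − 28.84) = 0
1457(T − 48.05) + 3635.6(T − 28.84) = 0
5092.7 T = 174862
T = 174862 / 5092.7 = 34.3 °C

T_f ≈ 34.3 °C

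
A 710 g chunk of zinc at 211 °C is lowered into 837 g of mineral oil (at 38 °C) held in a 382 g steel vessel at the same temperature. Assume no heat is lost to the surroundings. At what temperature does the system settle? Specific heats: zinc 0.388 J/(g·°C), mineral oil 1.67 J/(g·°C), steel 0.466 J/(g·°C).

Heat gained plus heat lost sum to zero:
710×0.388×(T − 211) + 837×1.67×(T − 38) + 382×0.466×(T − 38) = 0
1851.3 T = 118007
T = 118007 / 1851.3 = 63.7 °C

T_f ≈ 63.7 °C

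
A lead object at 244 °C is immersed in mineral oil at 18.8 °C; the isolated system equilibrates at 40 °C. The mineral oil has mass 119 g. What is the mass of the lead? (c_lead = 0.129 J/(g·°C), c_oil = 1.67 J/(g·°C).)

m ≈ 160 g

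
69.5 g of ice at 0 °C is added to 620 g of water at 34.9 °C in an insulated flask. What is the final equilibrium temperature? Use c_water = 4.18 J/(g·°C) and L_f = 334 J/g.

T_f ≈ 23.3 °C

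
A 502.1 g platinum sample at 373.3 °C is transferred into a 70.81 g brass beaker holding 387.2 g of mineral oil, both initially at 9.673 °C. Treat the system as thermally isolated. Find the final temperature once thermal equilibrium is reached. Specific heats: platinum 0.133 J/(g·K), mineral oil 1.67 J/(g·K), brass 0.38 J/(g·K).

T_f ≈ 42.5 °C

With ΣQ=0 the equilibrium temperature is the m·c-weighted mean:
T_f = (66.78*373.3 + 646.62*9.673 + 26.91*9.673) / (66.78 + 646.62 + 26.91)
    = 31444 / 740.31 ≈ 42.47 °C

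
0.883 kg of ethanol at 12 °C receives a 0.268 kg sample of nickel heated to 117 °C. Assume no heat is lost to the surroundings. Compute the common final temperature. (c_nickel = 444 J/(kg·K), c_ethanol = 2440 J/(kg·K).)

T_f ≈ 17.5 °C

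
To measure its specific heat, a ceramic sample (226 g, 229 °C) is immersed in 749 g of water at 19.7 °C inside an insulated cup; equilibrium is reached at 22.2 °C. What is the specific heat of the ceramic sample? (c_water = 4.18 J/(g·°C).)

c ≈ 0.167 J/(g·°C)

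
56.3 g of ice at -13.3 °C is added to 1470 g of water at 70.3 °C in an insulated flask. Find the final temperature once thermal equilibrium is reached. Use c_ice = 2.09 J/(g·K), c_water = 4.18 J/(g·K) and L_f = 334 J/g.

Net heat exchanged in the isolated system is zero:
warm ice to 0 °C: 56.3×2.09×(0 − (-13.3)) = 1565
  fusion: m_ice L_f = 56.3×334 = 18804
  warm the meltwater: 235.33 T
  water cools: 1470×4.18×(T − 70.3) = 6144.6(T − 70.3)
6379.9 T = 431965 − 20369 = 411596
T ≈ 64.51 °C (positive, so assuming full melt was valid).

T_f ≈ 64.5 °C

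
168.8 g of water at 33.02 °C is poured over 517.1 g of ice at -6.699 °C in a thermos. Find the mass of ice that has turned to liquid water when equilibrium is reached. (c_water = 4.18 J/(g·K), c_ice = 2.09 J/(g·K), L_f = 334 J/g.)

m_melted ≈ 48.1 g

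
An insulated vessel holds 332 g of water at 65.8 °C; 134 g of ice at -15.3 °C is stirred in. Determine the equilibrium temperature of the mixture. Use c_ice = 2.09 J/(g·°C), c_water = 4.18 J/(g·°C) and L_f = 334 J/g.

T_f ≈ 21.7 °C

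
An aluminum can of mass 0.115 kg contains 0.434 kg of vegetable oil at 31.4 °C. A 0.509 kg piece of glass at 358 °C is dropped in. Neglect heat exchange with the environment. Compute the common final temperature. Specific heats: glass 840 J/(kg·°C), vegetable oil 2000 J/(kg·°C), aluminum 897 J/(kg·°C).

T_f ≈ 131.2 °C

Conservation of energy gives ΣQ = 0:
0.509*840*(T − 358) + 0.434*2000*(T − 31.4) + 0.115*897*(T − 31.4) = 0
427.56(T − 358) + 868(T − 31.4) + 103.16(T − 31.4) = 0
1398.7 T = 183561
T = 183561/1398.7 ≈ 131.24 °C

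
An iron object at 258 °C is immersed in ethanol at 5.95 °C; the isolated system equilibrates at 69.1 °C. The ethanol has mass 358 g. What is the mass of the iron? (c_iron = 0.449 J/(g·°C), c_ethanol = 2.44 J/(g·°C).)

m ≈ 650 g

|Q_iron| = |Q_ethanol|:
m×0.449×(258 − 69.1) = 358×2.44×(69.1 − 5.95)
84.82 m = 55163  ⇒  m ≈ 650.4 g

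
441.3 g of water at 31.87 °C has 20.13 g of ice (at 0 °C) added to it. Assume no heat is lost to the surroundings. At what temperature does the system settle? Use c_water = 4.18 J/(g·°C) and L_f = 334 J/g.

T_f ≈ 27.0 °C

Sum of m c ΔT and latent-heat terms is zero:
melt ice: 20.13×334 = 6723.4
  meltwater 0→T: 20.13×4.18×T = 84.14 T
  water cools: 441.3×4.18×(T − 31.87) = 1844.6(T − 31.87)
1928.8 T = 58788 − 6723.4 = 52065
T ≈ 26.99 °C. Since T > 0 °C, the all-ice-melts assumption holds.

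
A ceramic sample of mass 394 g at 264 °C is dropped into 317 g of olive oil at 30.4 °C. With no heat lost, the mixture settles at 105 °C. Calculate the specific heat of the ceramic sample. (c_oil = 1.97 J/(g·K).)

Setting the total heat transfer to zero:
394×c×(105 − 264) + 317×1.97×(105 − 30.4) = 0
-62646 c = -46587
c = -46587/-62646 ≈ 0.7437 J/(g·K)

c ≈ 0.744 J/(g·K)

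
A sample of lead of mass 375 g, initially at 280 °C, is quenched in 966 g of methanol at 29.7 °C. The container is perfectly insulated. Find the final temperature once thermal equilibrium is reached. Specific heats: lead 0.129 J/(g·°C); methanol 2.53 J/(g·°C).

T_f ≈ 34.6 °C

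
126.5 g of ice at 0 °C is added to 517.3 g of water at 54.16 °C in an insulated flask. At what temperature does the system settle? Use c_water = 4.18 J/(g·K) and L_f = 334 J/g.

T_f ≈ 27.8 °C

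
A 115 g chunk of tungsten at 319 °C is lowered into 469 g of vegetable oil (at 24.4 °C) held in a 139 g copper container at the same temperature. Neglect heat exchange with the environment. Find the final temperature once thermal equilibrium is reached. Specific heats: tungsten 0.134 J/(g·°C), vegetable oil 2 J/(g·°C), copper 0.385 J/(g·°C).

T_f ≈ 28.9 °C

Energy conservation, ΣQ = 0:
115·0.134·(T − 319) + 469·2·(T − 24.4) + 139·0.385·(T − 24.4) = 0
15.41(T − 319) + 938(T − 24.4) + 53.52(T − 24.4) = 0
1006.9 T = 29109
T = 29109 / 1006.9 = 28.9 °C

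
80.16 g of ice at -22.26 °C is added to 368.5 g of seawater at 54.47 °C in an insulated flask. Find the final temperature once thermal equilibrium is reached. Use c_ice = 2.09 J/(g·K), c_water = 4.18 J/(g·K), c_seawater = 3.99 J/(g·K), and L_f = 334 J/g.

T_f ≈ 27.5 °C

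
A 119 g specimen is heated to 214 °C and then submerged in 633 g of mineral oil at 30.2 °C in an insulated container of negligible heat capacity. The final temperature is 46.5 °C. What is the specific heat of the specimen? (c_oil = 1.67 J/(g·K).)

c ≈ 0.864 J/(g·K)

Heat lost by the specimen = heat gained by the oil:
119·c·(214 − 46.5) = 633·1.67·(46.5 − 30.2)
19932 c = 17231  ⇒  c ≈ 0.8645 J/(g·K)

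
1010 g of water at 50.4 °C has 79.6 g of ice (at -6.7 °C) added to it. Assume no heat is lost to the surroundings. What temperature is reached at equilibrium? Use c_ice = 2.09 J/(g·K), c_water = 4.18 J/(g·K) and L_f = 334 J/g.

T_f ≈ 40.6 °C

Let T be the final temperature. ΣQ_i = 0:
warm ice to 0 °C: 79.6·2.09·(0 − (-6.7)) = 1114.6; fusion: m_ice L_f = 79.6·334 = 26586; warm the meltwater: 332.73 T; water cools: 1010·4.18·(T − 50.4) = 4221.8(T − 50.4)
4554.5 T = 212779 − 27701 = 185078
T ≈ 40.64 °C (positive, so assuming full melt was valid).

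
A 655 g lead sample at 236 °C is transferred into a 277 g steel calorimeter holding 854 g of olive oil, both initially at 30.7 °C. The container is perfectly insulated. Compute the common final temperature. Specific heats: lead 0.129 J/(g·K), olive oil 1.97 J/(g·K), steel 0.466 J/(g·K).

T_f ≈ 39.8 °C

Setting the total heat transfer to zero:
655×0.129×(T − 236) + 854×1.97×(T − 30.7) + 277×0.466×(T − 30.7) = 0
1896 T = 75553
T ≈ 39.85 °C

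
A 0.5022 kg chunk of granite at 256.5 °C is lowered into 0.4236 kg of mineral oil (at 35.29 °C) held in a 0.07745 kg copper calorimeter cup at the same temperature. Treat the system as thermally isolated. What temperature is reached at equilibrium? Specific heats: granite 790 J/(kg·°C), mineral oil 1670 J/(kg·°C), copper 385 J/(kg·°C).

Net heat exchanged in the isolated system is zero:
0.5022×790×(T − 256.5) + 0.4236×1670×(T − 35.29) + 0.07745×385×(T − 35.29) = 0
396.74(T − 256.5) + 707.41(T − 35.29) + 29.82(T − 35.29) = 0
1134 T = 127780
T = 127780/1134 ≈ 112.68 °C

T_f ≈ 112.7 °C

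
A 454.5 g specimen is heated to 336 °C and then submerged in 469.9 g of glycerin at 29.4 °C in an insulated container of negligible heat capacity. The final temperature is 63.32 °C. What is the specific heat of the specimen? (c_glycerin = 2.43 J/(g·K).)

c ≈ 0.313 J/(g·K)

Heat lost by the specimen = heat gained by the glycerin:
454.5·c·(336 − 63.32) = 469.9·2.43·(63.32 − 29.4)
123933 c = 38732  ⇒  c ≈ 0.3125 J/(g·K)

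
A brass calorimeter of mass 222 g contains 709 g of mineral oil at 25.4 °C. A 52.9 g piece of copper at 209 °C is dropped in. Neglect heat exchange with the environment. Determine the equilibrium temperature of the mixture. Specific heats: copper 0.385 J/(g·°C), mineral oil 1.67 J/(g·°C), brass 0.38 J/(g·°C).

T_f ≈ 28.3 °C

With ΣQ=0 the equilibrium temperature is the m·c-weighted mean:
T_f = (20.37*209 + 1184*25.4 + 84.36*25.4) / (20.37 + 1184 + 84.36)
    = 36474 / 1288.8 ≈ 28.30 °C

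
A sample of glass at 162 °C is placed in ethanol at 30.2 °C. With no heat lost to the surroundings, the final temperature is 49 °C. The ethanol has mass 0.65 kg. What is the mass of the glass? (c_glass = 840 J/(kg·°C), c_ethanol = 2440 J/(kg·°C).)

m ≈ 0.314 kg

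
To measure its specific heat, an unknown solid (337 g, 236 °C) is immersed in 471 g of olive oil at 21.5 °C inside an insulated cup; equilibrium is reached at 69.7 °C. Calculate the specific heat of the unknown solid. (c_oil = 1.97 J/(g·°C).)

c ≈ 0.798 J/(g·°C)

m_s c (T_s − T_f) = m_oil c_oil (T_f − T_0):
337×c×(236 − 69.7) = 471×1.97×(69.7 − 21.5)
56043 c = 44723  ⇒  c ≈ 0.798 J/(g·°C)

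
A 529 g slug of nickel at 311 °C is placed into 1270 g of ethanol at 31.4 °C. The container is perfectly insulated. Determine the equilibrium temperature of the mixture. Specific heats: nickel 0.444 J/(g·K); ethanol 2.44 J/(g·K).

T_f is the heat-capacity-weighted average of the initial temperatures:
T_f = (234.88·311 + 3098.8·31.4) / (234.88 + 3098.8)
    = 170349 / 3333.7 ≈ 51.10 °C

T_f ≈ 51.1 °C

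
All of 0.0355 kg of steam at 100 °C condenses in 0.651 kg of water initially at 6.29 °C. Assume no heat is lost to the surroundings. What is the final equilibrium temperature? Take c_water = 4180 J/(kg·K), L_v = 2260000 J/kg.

Heat gained plus heat lost sum to zero:
condense steam: −0.0355·2260000 = −80230; condensate cools 100→T: 0.0355·4180·(T − 100) = 148.39(T − 100); water warms: 0.651·4180·(T − 6.29) = 2721.2(T − 6.29)
2869.6 T = 80230 + 14839 + 17116 = 112185
T ≈ 39.09 °C (< 100 °C, so full condensation is consistent).

T_f ≈ 39.1 °C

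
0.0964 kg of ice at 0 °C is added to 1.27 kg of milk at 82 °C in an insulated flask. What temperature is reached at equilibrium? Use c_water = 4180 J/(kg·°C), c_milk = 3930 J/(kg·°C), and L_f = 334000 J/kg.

Energy balance with sensible and latent terms:
latent heat to melt: 0.0964×334000 = 32198; warm the meltwater: 402.95 T; milk cools: 1.27×3930×(T − 82) = 4991.1(T − 82)
5394.1 T = 409270 − 32198 = 377073
T ≈ 69.91 °C — above 0 °C, consistent with complete melting.

T_f ≈ 69.9 °C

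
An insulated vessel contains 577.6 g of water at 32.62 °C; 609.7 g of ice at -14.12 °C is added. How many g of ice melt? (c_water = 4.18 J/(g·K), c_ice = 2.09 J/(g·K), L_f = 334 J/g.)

m_melted ≈ 182 g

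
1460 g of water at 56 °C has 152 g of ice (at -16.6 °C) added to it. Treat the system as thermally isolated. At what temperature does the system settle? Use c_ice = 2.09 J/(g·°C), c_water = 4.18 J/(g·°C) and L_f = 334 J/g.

T_f ≈ 42.4 °C

Let T be the final temperature. ΣQ_i = 0:
warm ice to 0 °C: 152×2.09×(0 − (-16.6)) = 5273.5; melt ice: 152×334 = 50768; warm the meltwater: 635.36 T; water: 6102.8(T − 56)
6738.2 T = 341757 − 56041 = 285715
T ≈ 42.40 °C — above 0 °C, consistent with complete melting.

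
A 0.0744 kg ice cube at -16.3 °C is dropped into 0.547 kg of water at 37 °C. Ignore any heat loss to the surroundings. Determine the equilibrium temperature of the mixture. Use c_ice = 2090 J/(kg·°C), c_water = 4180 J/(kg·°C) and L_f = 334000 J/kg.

T_f ≈ 22.0 °C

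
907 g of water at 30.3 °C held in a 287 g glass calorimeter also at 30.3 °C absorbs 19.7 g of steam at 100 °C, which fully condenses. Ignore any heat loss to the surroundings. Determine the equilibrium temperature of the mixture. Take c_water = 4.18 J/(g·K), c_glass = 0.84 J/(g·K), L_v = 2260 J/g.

T_f ≈ 42.5 °C

Heat gained plus heat lost sum to zero:
latent heat released on condensation: 19.7×2260 = 44522
  condensed water 100 °C→T: 82.35(T − 100)
  water warms: 907×4.18×(T − 30.3) = 3791.3(T − 30.3)
  glass cup: 287×0.84×(T − 30.3) = 241.08(T − 30.3)
4114.7 T = 44522 + 8234.6 + 122180 = 174937
T ≈ 42.52 °C — below 100 °C, confirming all the steam condensed.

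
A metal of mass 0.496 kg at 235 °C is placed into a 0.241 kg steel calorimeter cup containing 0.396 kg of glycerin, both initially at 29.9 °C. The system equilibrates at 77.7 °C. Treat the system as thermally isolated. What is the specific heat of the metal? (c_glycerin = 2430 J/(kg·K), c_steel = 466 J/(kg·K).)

c ≈ 658 J/(kg·K)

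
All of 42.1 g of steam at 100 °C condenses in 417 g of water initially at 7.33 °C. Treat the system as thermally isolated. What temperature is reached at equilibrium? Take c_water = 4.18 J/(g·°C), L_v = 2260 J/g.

T_f ≈ 65.4 °C

Taking heat into each body as positive, Σ m c ΔT = 0:
steam→water at 100 °C releases m L_v = 42.1·2260 = 95146; condensed water 100 °C→T: 175.98(T − 100); water warms: 417·4.18·(T − 7.33) = 1743.1(T − 7.33)
1919 T = 95146 + 17598 + 12777 = 125520
T ≈ 65.41 °C, under the boiling point, so the assumption holds.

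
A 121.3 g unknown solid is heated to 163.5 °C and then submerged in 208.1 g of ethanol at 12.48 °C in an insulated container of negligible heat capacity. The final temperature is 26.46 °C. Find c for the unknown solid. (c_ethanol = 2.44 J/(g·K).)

Heat lost by the unknown solid = heat gained by the ethanol:
121.3·c·(163.5 − 26.46) = 208.1·2.44·(26.46 − 12.48)
16623 c = 7098.5  ⇒  c ≈ 0.427 J/(g·K)

c ≈ 0.427 J/(g·K)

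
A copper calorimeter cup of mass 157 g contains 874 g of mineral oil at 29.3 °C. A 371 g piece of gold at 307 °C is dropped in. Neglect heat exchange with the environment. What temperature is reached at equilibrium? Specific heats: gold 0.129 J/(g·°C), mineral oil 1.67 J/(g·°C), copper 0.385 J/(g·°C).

T_f ≈ 37.8 °C

Let T be the final temperature. ΣQ_i = 0:
371×0.129×(T − 307) + 874×1.67×(T − 29.3) + 157×0.385×(T − 29.3) = 0
1567.9 T = 59229
T = 59229 / 1567.9 = 37.8 °C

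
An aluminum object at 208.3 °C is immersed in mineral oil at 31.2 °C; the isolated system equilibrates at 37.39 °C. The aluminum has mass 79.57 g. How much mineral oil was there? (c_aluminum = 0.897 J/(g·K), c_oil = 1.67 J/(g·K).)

|Q_aluminum| = |Q_oil|:
79.57×0.897×(208.3 − 37.39) = m×1.67×(37.39 − 31.2)
10.34 m = 12199  ⇒  m ≈ 1180 g

m ≈ 1180 g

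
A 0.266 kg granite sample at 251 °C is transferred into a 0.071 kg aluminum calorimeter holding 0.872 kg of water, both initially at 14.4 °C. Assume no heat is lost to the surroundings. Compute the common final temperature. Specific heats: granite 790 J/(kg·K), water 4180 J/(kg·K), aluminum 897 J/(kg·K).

Heat gained plus heat lost sum to zero:
0.266·790·(T − 251) + 0.872·4180·(T − 14.4) + 0.071·897·(T − 14.4) = 0
210.14(T − 251) + 3645(T − 14.4) + 63.69(T − 14.4) = 0
3918.8 T = 106150
T ≈ 27.09 °C

T_f ≈ 27.1 °C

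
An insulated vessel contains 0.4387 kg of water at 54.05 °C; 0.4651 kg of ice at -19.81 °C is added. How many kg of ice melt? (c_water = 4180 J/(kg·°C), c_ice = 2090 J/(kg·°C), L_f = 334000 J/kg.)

m_melted ≈ 0.239 kg

Water can give up m c ΔT = 0.4387×4180×54.05 = 99115 J before reaching 0 °C.
Of that, 0.4651×2090×19.81 = 19256 J goes to bring the ice to 0 °C, leaving 79859 J.
Fully melting the ice requires m_ice L_f = 0.4651×334000 = 155343 J.
Since 79859 < 155343 J, not all the ice melts; equilibrium is at 0 °C.
m_melted×334000 = 79859  ⇒  m_melted ≈ 0.2391 kg.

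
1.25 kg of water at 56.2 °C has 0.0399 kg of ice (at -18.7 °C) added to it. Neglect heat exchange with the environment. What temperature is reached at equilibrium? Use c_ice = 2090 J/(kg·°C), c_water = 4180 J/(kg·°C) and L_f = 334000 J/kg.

Energy balance with sensible and latent terms:
ice -18.7→0 °C: 0.0399·2090·18.7 = 1559.4; fusion: m_ice L_f = 0.0399·334000 = 13327; meltwater 0→T: 0.0399·4180·T = 166.78 T; water: 5225(T − 56.2)
5391.8 T = 293645 − 14886 = 278759
T ≈ 51.70 °C — above 0 °C, consistent with complete melting.

T_f ≈ 51.7 °C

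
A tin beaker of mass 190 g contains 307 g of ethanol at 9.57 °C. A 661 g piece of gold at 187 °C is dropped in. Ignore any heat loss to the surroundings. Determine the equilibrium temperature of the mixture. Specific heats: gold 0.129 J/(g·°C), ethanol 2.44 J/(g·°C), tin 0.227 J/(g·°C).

T_f ≈ 26.8 °C

Conservation of energy gives ΣQ = 0:
661·0.129·(T − 187) + 307·2.44·(T − 9.57) + 190·0.227·(T − 9.57) = 0
85.27(T − 187) + 749.08(T − 9.57) + 43.13(T − 9.57) = 0
877.48 T = 23527
T = 23527/877.48 ≈ 26.81 °C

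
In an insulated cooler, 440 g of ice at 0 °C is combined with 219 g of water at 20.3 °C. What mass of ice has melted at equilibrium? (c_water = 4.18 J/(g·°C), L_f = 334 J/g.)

m_melted ≈ 55.6 g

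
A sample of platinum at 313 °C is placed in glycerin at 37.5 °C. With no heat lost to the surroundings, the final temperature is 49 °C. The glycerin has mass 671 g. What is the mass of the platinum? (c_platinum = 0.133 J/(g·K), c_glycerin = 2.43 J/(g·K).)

m ≈ 534 g

Conservation of energy gives ΣQ = 0:
m·0.133·(49 − 313) + 671·2.43·(49 − 37.5) = 0
-35.11 m = -18751
m = -18751/-35.11 ≈ 534 g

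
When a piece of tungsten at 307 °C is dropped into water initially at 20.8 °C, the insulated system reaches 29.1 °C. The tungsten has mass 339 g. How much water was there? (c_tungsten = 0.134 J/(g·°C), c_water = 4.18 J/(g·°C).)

Conservation of energy gives ΣQ = 0:
339·0.134·(29.1 − 307) + m·4.18·(29.1 − 20.8) = 0
34.69 m = 12624
m = 12624/34.69 ≈ 363.9 g

m ≈ 364 g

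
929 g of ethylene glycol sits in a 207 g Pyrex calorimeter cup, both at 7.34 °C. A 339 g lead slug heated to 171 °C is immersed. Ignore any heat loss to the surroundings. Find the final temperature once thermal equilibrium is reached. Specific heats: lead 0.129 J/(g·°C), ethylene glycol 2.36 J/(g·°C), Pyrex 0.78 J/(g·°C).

T_f ≈ 10.3 °C

Conservation of energy gives ΣQ = 0:
339×0.129×(T − 171) + 929×2.36×(T − 7.34) + 207×0.78×(T − 7.34) = 0
43.73(T − 171) + 2192.4(T − 7.34) + 161.46(T − 7.34) = 0
(43.73 + 2192.4 + 161.46) T = 43.73×171 + 2192.4×7.34 + 161.46×7.34
T = 24756 / 2397.6 = 10.3 °C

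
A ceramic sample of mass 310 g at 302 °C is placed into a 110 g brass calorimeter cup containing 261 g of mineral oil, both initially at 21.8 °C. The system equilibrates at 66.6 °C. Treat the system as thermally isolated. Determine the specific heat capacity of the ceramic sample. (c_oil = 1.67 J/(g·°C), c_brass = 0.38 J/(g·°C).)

c ≈ 0.293 J/(g·°C)

Taking heat into each body as positive, Σ m c ΔT = 0:
310×c×(66.6 − 302) + 261×1.67×(66.6 − 21.8) + 110×0.38×(66.6 − 21.8) = 0
-72974 c = -21400
c = -21400/-72974 ≈ 0.2932 J/(g·°C)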